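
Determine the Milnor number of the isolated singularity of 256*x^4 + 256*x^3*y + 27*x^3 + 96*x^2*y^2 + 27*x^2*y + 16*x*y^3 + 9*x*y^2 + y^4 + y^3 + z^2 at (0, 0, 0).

6

The Hessian of f at 0 is [[0, 0, 0], [0, 0, 0], [0, 0, 2]] with rank 1, so corank 2. A Groebner basis of the Jacobian ideal J(f) in C{x,y,z} is {y^4, x*y^2 + 11*y^3/36, x^2 + 2*x*y/3 + y^2/9, z}; counting standard monomials gives mu = 6. Corank 2; j^3 = (3*x + y)^3 is a perfect cube, so E-series; the 4-jet and mu = 6 give E_6.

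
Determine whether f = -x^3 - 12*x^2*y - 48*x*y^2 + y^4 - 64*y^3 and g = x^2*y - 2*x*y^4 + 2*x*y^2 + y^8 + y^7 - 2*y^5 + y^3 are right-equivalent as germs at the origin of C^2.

The Hessian of f at 0 has rank 0. Corank 2; j^3 = -(x + 4*y)^3 is a perfect cube, so E-series; the 4-jet and mu = 6 give E_6. The Hessian of g at 0 has rank 0. Corank 2; j^3 = y*(x + y)^2 has shape L^2 M (L != M), so D-series; mu = 9 gives D_9. f is E_6 but g is D_9, hence not right-equivalent.

No.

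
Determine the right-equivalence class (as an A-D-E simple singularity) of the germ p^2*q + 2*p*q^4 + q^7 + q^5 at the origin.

D_6

The Hessian of f at 0 is [[0, 0], [0, 0]] with rank 0, so corank 2. A Groebner basis of the Jacobian ideal J(f) in C{p,q} is {p*q + q^4, p*q^2, p^2 - 5*p*q}; counting standard monomials gives mu = 6. Corank 2; j^3 = p^2*q has shape L^2 M (L != M), so D-series; mu = 6 gives D_6.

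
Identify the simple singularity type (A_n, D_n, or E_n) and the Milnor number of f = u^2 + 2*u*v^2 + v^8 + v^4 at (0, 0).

The Hessian of f at 0 has rank 1. Corank 1: A-series; mu = 7 gives A_7.

Type A_7, Milnor number mu = 7.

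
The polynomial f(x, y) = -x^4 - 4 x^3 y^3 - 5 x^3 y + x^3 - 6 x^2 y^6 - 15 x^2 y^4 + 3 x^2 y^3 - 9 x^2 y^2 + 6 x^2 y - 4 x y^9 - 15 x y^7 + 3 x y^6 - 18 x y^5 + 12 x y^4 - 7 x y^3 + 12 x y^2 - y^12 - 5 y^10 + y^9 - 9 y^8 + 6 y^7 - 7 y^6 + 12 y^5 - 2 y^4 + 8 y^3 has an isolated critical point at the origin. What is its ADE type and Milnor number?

Type E_7, Milnor number mu = 7.

The Hessian of f at 0 is [[0, 0], [0, 0]] with rank 0, so corank 2. A Groebner basis of the Jacobian ideal J(f) in C{x,y} is {3*x^2 + 12*x*y + y^4 + y^3 + 12*y^2, x^3 - 18*x^2 - 72*x*y + 2*y^3 - 72*y^2, x^2*y + 7*x^2 + 28*x*y - 5*y^3/3 + 28*y^2, -2*x^2 + x*y^2 - 8*x*y + 4*y^3/3 - 8*y^2}; counting standard monomials gives mu = 7. Corank 2; j^3 = (x + 2*y)^3 is a perfect cube, so E-series; the 4-jet and mu = 7 give E_7.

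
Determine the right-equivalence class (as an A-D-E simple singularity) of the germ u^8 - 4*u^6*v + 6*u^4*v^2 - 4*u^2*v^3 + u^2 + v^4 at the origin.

A_{3}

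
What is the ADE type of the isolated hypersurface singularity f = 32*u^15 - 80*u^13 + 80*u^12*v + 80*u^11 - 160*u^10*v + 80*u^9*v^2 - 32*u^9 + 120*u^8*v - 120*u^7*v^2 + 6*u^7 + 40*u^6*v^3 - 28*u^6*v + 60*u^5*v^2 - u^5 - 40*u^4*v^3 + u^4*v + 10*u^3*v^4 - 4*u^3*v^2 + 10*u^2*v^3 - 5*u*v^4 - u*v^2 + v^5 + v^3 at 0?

D_{6}

The Hessian of f at 0 is [[0, 0], [0, 0]] with rank 0, so corank 2. A Groebner basis of the Jacobian ideal J(f) in C{u,v} is {u^4 + v^2/5, v^3, u*v - 7*v^2/5}; counting standard monomials gives mu = 6. Corank 2; j^3 = -v^2*(u - v) has shape L^2 M (L != M), so D-series; mu = 6 gives D_6.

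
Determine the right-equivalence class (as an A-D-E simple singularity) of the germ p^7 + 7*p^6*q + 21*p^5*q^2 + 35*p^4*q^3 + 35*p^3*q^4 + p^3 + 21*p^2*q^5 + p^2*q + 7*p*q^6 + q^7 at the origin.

D_8

The Hessian of f at 0 is [[0, 0], [0, 0]] with rank 0, so corank 2. A Groebner basis of the Jacobian ideal J(f) in C{p,q} is {-p*q/7 + q^6, p*q^2, p^2 + p*q}; counting standard monomials gives mu = 8. Corank 2; j^3 = p^2*(p + q) has shape L^2 M (L != M), so D-series; mu = 8 gives D_8.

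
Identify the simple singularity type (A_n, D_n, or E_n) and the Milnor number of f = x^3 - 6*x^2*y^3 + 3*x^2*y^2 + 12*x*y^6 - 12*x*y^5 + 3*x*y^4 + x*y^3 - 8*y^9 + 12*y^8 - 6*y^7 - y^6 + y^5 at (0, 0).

Type E7, Milnor number mu = 7.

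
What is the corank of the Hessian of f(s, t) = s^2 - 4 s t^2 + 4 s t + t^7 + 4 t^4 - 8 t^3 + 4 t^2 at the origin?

The Hessian at 0 is [[2, 4], [4, 8]] of rank 1; hence corank 1.

1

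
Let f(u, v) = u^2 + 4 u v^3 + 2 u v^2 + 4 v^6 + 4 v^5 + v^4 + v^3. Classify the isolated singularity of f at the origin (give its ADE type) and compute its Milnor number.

Type A_{2}, Milnor number mu = 2.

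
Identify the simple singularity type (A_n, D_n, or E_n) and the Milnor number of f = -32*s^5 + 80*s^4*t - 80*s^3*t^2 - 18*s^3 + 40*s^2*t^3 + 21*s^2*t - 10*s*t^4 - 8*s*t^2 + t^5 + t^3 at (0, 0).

Type D6, Milnor number mu = 6.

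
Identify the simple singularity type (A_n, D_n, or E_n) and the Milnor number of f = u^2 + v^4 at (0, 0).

Type A3, Milnor number mu = 3.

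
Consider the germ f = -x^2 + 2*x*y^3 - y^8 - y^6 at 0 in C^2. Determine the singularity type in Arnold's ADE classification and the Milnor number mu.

Type A7, Milnor number mu = 7.

The Hessian of f at 0 has rank 1. Corank 1: A-series; mu = 7 gives A_7.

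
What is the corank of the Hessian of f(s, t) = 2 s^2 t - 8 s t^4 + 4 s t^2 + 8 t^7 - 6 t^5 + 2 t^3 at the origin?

2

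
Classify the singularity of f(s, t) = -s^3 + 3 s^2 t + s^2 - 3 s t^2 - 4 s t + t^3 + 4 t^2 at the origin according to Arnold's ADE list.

The Hessian of f at 0 has rank 1. Corank 1: A-series; mu = 2 gives A_2.

A2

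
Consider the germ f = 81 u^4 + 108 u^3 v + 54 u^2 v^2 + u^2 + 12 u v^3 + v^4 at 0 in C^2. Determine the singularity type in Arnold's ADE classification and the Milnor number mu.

Type A_{3}, Milnor number mu = 3.

The Hessian of f at 0 has rank 1. Corank 1: A-series; mu = 3 gives A_3.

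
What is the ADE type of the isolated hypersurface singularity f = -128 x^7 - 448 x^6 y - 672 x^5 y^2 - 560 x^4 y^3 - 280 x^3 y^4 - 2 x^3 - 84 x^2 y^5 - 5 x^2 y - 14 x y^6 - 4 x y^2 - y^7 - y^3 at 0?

D_8

The Hessian of f at 0 has rank 0. Corank 2; j^3 = -(x + y)^2*(2*x + y) has shape L^2 M (L != M), so D-series; mu = 8 gives D_8.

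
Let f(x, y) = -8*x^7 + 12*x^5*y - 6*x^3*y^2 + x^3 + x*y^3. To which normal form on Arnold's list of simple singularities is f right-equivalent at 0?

The Hessian of f at 0 has rank 0. Corank 2; j^3 = x^3 is a perfect cube, so E-series; the 4-jet and mu = 7 give E_7.

E_{7}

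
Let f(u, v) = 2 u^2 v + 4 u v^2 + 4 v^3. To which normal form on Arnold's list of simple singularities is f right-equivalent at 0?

The Hessian of f at 0 has rank 0. Corank 2; j^3 = 2*v*(u^2 + 2*u*v + 2*v^2) splits into three distinct lines over C (the quadratic factor has nonzero discriminant), so D_4.

D_4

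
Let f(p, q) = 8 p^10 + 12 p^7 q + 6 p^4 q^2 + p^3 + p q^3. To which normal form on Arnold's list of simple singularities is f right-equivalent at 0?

The Hessian of f at 0 is [[0, 0], [0, 0]] with rank 0, so corank 2. A Groebner basis of the Jacobian ideal J(f) in C{p,q} is {p^3, p*q^2, 3*p^2 + q^3}; counting standard monomials gives mu = 7. Corank 2; j^3 = p^3 is a perfect cube, so E-series; the 4-jet and mu = 7 give E_7.

E_{7}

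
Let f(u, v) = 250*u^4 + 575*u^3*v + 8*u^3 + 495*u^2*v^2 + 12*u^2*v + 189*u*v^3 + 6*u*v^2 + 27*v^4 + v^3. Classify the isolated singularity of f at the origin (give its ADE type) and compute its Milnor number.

The Hessian of f at 0 is [[0, 0], [0, 0]] with rank 0, so corank 2. A Groebner basis of the Jacobian ideal J(f) in C{u,v} is {768*u^2/25 + 768*u*v/25 + v^4 + 8*v^3/25 + 192*v^2/25, u^3 + 132*u^2/25 + 132*u*v/25 + 9*v^3/50 + 33*v^2/25, u^2*v - 168*u^2/25 - 168*u*v/25 - 8*v^3/25 - 42*v^2/25, 32*u^2/5 + u*v^2 + 32*u*v/5 + 17*v^3/30 + 8*v^2/5}; counting standard monomials gives mu = 7. Corank 2; j^3 = (2*u + v)^3 is a perfect cube, so E-series; the 4-jet and mu = 7 give E_7.

Type E_7, Milnor number mu = 7.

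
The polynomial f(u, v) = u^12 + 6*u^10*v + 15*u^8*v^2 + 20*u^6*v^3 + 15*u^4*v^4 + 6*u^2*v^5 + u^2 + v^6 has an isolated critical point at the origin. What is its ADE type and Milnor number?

The Hessian of f at 0 has rank 1. Corank 1: A-series; mu = 5 gives A_5.

Type A5, Milnor number mu = 5.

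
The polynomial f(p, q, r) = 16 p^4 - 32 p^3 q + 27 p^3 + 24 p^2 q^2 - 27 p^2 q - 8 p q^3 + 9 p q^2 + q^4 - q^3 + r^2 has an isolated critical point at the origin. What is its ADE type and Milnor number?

Type E_6, Milnor number mu = 6.

The Hessian of f at 0 has rank 1. Corank 2; j^3 = (3*p - q)^3 is a perfect cube, so E-series; the 4-jet and mu = 6 give E_6.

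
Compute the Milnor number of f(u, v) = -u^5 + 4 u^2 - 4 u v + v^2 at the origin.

4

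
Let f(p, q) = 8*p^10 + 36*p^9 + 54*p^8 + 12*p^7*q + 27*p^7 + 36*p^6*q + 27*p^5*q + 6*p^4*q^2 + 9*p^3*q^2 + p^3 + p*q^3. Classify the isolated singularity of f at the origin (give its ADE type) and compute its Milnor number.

Type E_7, Milnor number mu = 7.

The Hessian of f at 0 is [[0, 0], [0, 0]] with rank 0, so corank 2. A Groebner basis of the Jacobian ideal J(f) in C{p,q} is {p^3, p*q^2, 3*p^2 + q^3}; counting standard monomials gives mu = 7. Corank 2; j^3 = p^3 is a perfect cube, so E-series; the 4-jet and mu = 7 give E_7.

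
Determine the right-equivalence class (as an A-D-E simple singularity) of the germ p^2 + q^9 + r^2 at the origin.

A_{8}

The Hessian of f at 0 has rank 2. Corank 1: A-series; mu = 8 gives A_8.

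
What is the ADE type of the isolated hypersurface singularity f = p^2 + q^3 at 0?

A_{2}

The Hessian of f at 0 has rank 1. Corank 1: A-series; mu = 2 gives A_2.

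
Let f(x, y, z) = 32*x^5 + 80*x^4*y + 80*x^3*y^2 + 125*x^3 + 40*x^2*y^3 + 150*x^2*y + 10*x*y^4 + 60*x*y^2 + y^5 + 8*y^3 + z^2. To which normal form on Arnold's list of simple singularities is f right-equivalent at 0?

E8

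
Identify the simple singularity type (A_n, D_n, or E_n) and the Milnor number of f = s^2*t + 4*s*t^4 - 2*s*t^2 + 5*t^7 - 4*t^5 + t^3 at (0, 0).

The Hessian of f at 0 is [[0, 0], [0, 0]] with rank 0, so corank 2. A Groebner basis of the Jacobian ideal J(f) in C{s,t} is {-2*s^2/3 + s*t^3 + 11*s*t/6 - 7*t^2/6, s*t/2 + t^4 - t^2/2, s^3 - 3*s*t^2 + 2*t^3, s^2*t - 2*s*t^2 + t^3}; counting standard monomials gives mu = 8. Corank 2; j^3 = t*(s - t)^2 has shape L^2 M (L != M), so D-series; mu = 8 gives D_8.

Type D_{8}, Milnor number mu = 8.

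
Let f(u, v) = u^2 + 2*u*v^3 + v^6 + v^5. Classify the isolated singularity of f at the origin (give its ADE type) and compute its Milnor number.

Type A_{4}, Milnor number mu = 4.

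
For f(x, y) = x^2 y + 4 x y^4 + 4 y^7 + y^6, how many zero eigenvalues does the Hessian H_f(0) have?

Hessian at 0 has rank 0.

2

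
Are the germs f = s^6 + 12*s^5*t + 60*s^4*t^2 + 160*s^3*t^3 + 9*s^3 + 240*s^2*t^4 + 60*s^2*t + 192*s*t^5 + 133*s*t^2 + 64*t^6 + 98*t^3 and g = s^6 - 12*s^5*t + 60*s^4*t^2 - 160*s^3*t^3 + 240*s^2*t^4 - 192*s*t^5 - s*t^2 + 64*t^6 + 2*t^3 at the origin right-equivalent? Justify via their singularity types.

Yes.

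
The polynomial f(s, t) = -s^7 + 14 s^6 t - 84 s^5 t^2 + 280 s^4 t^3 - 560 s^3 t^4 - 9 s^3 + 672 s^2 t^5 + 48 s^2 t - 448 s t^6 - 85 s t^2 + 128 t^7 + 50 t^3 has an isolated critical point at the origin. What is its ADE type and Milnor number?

The Hessian of f at 0 has rank 0. Corank 2; j^3 = -(s - 2*t)*(3*s - 5*t)^2 has shape L^2 M (L != M), so D-series; mu = 8 gives D_8.

Type D_8, Milnor number mu = 8.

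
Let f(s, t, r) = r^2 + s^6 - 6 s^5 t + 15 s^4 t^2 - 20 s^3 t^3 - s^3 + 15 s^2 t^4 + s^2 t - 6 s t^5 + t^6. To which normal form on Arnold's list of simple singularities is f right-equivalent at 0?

The Hessian of f at 0 is [[0, 0, 0], [0, 0, 0], [0, 0, 2]] with rank 1, so corank 2. A Groebner basis of the Jacobian ideal J(f) in C{s,t,r} is {s*t/6 + t^5, s*t^2, s^2 - s*t, r}; counting standard monomials gives mu = 7. Corank 2; j^3 = -s^2*(s - t) has shape L^2 M (L != M), so D-series; mu = 7 gives D_7.

D7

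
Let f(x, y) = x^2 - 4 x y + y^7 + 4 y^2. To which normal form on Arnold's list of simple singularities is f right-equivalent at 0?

A_{6}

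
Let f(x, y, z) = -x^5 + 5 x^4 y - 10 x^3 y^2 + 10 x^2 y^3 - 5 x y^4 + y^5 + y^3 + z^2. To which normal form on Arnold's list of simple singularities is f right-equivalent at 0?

The Hessian of f at 0 has rank 1. Corank 2; j^3 = y^3 is a perfect cube, so E-series; the 5-jet and mu = 8 give E_8.

E8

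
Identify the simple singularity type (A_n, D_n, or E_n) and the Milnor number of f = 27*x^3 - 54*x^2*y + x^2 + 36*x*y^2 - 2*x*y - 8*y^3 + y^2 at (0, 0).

Type A2, Milnor number mu = 2.

The Hessian of f at 0 has rank 1. Corank 1: A-series; mu = 2 gives A_2.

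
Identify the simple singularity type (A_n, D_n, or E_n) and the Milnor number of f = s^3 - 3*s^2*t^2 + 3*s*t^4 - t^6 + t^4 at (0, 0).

Type E_6, Milnor number mu = 6.

The Hessian of f at 0 is [[0, 0], [0, 0]] with rank 0, so corank 2. A Groebner basis of the Jacobian ideal J(f) in C{s,t} is {s^3, s^2*t, -s^2/2 + s*t^2, t^3}; counting standard monomials gives mu = 6. Corank 2; j^3 = s^3 is a perfect cube, so E-series; the 4-jet and mu = 6 give E_6.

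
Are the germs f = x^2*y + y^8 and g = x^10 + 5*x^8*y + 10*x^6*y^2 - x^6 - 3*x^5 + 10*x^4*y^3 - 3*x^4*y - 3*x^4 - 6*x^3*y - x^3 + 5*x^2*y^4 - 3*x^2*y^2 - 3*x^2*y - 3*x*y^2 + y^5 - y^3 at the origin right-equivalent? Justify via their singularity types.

The Hessian of f at 0 has rank 0. Corank 2; j^3 = x^2*y has shape L^2 M (L != M), so D-series; mu = 9 gives D_9. The Hessian of g at 0 has rank 0. Corank 2; j^3 = -(x + y)^3 is a perfect cube, so E-series; the 5-jet and mu = 8 give E_8. f is D_9 but g is E_8, hence not right-equivalent.

No.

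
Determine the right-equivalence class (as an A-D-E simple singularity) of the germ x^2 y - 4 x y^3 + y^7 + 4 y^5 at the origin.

D8

The Hessian of f at 0 has rank 0. Corank 2; j^3 = x^2*y has shape L^2 M (L != M), so D-series; mu = 8 gives D_8.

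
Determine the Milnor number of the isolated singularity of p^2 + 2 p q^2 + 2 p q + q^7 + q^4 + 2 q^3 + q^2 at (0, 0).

The Hessian of f at 0 is [[2, 2], [2, 2]] with rank 1, so corank 1. A Groebner basis of the Jacobian ideal J(f) in C{p,q} is {p^3 + 3*p^2*q - 3*p^2 - 4*p*q + p + q, p + q^2 + q}; counting standard monomials gives mu = 6. Corank 1: A-series; mu = 6 gives A_6.

6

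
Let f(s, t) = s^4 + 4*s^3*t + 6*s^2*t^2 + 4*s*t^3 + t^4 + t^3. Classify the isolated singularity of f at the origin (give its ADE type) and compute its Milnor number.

Type E6, Milnor number mu = 6.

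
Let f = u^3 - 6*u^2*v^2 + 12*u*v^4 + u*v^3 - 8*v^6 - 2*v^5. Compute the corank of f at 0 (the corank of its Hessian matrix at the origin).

2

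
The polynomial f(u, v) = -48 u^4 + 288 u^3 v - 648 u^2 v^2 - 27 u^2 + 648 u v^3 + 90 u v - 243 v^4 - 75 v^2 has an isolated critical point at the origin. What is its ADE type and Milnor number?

Type A_{3}, Milnor number mu = 3.

The Hessian of f at 0 has rank 1. Corank 1: A-series; mu = 3 gives A_3.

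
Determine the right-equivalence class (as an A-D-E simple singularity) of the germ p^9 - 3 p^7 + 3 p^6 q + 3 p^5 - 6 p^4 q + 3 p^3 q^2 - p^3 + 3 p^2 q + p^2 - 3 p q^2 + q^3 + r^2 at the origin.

The Hessian of f at 0 has rank 2. Corank 1: A-series; mu = 2 gives A_2.

A2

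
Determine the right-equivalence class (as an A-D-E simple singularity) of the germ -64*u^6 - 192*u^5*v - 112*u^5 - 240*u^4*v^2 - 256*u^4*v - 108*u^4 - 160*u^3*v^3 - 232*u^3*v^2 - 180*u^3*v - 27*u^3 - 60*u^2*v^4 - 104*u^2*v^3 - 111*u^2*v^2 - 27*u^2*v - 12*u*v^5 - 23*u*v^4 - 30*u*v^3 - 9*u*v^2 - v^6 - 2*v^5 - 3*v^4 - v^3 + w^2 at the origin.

E8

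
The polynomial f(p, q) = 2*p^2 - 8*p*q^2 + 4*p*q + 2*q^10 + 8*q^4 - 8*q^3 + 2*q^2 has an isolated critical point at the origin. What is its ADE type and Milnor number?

Type A_{9}, Milnor number mu = 9.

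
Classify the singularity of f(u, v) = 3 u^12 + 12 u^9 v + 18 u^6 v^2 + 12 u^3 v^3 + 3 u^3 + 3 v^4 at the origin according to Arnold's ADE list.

The Hessian of f at 0 has rank 0. Corank 2; j^3 = 3*u^3 is a perfect cube, so E-series; the 4-jet and mu = 6 give E_6.

E6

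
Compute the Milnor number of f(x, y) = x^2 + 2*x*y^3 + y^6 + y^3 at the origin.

2

The Hessian of f at 0 is [[2, 0], [0, 0]] with rank 1, so corank 1. A Groebner basis of the Jacobian ideal J(f) in C{x,y} is {y^2, x}; counting standard monomials gives mu = 2. Corank 1: A-series; mu = 2 gives A_2.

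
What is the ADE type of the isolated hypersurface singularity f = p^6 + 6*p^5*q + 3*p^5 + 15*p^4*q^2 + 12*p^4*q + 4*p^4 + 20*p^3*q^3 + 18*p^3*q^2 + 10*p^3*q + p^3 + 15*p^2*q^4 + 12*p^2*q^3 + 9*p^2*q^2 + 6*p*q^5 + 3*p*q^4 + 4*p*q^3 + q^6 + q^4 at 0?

The Hessian of f at 0 has rank 0. Corank 2; j^3 = p^3 is a perfect cube, so E-series; the 4-jet and mu = 6 give E_6.

E_{6}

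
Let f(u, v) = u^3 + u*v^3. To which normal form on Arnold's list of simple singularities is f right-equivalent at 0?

E7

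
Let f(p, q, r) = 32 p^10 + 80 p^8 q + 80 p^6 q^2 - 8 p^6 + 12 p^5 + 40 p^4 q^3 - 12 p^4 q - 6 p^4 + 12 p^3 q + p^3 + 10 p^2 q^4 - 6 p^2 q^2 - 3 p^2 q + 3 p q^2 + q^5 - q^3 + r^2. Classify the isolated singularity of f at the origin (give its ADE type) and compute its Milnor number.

Type E_{8}, Milnor number mu = 8.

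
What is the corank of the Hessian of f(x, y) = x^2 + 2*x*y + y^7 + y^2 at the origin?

The Hessian at 0 is [[2, 2], [2, 2]] of rank 1; hence corank 1.

1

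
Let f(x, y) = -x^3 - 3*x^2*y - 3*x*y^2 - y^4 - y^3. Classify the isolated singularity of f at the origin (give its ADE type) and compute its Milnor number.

Type E_{6}, Milnor number mu = 6.

The Hessian of f at 0 has rank 0. Corank 2; j^3 = -(x + y)^3 is a perfect cube, so E-series; the 4-jet and mu = 6 give E_6.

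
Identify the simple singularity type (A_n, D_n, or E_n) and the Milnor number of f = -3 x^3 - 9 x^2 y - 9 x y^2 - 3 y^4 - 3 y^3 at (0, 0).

The Hessian of f at 0 has rank 0. Corank 2; j^3 = -3*(x + y)^3 is a perfect cube, so E-series; the 4-jet and mu = 6 give E_6.

Type E6, Milnor number mu = 6.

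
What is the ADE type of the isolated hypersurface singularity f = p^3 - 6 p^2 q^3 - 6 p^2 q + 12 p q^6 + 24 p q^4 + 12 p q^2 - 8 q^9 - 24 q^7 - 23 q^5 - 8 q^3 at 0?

E_8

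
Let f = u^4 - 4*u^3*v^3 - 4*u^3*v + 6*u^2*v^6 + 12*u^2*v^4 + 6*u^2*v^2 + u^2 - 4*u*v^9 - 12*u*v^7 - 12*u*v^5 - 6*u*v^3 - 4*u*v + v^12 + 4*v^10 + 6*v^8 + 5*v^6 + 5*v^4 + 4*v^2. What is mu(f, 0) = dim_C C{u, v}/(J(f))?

3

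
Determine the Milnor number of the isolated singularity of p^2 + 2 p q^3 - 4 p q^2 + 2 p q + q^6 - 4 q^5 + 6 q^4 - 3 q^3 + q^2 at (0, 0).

The Hessian of f at 0 has rank 1. Corank 1: A-series; mu = 2 gives A_2.

2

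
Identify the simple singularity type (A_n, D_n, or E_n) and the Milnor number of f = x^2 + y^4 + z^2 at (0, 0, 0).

The Hessian of f at 0 has rank 2. Corank 1: A-series; mu = 3 gives A_3.

Type A3, Milnor number mu = 3.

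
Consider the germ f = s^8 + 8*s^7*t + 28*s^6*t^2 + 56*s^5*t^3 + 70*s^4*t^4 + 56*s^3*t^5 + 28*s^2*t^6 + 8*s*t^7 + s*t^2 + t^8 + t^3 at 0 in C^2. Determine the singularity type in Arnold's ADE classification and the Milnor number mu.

Type D_9, Milnor number mu = 9.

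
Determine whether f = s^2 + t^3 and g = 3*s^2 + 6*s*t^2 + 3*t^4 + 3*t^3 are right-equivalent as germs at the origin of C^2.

Yes.

The Hessian of f at 0 has rank 1. Corank 1: A-series; mu = 2 gives A_2. The Hessian of g at 0 has rank 1. Corank 1: A-series; mu = 2 gives A_2. Both have type A_2, hence right-equivalent.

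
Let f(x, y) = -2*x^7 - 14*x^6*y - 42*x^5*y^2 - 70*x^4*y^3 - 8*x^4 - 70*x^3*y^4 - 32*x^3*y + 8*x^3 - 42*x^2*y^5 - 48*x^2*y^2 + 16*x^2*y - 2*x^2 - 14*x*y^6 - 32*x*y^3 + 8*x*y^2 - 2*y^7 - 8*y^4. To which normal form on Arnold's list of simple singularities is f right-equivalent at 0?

The Hessian of f at 0 is [[-4, 0], [0, 0]] with rank 1, so corank 1. A Groebner basis of the Jacobian ideal J(f) in C{x,y} is {-7*x*y/6 + 5*x/24 + y^4 + 2*y^3/3 - 5*y^2/12, x*y^2 - 2*x*y/3 + x/12 + 2*y^3/3 - y^2/6, x^2 + 2*x*y - x/2 + y^2}; counting standard monomials gives mu = 6. Corank 1: A-series; mu = 6 gives A_6.

A_6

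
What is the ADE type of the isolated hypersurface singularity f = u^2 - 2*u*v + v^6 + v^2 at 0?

A_5

The Hessian of f at 0 is [[2, -2], [-2, 2]] with rank 1, so corank 1. A Groebner basis of the Jacobian ideal J(f) in C{u,v} is {v^5, u - v}; counting standard monomials gives mu = 5. Corank 1: A-series; mu = 5 gives A_5.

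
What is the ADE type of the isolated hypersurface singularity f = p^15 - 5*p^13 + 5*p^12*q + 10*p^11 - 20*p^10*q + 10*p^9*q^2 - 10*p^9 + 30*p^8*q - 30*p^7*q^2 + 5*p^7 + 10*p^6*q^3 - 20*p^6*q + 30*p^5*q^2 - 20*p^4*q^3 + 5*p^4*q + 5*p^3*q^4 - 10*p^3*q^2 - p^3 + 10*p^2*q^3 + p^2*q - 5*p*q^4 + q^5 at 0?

D_{6}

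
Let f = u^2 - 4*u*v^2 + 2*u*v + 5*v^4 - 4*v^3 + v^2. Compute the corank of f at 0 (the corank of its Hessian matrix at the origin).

1

Hessian at 0 has rank 1.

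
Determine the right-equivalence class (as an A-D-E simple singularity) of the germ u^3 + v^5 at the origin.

The Hessian of f at 0 is [[0, 0], [0, 0]] with rank 0, so corank 2. A Groebner basis of the Jacobian ideal J(f) in C{u,v} is {v^4, u^2}; counting standard monomials gives mu = 8. Corank 2; j^3 = u^3 is a perfect cube, so E-series; the 5-jet and mu = 8 give E_8.

E_8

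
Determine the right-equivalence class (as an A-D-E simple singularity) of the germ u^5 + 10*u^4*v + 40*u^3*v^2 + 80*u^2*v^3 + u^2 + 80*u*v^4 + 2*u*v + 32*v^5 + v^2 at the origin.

A_{4}

The Hessian of f at 0 has rank 1. Corank 1: A-series; mu = 4 gives A_4.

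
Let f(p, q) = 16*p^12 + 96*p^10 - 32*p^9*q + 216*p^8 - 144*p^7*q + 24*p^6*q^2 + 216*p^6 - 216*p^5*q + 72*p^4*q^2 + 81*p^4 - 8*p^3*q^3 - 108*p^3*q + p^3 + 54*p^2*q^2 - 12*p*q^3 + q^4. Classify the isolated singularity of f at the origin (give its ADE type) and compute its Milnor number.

Type E_{6}, Milnor number mu = 6.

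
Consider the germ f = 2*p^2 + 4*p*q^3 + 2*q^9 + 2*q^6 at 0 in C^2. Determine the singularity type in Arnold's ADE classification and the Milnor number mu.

The Hessian of f at 0 is [[4, 0], [0, 0]] with rank 1, so corank 1. A Groebner basis of the Jacobian ideal J(f) in C{p,q} is {p^2*q^2, p^3, p + q^3}; counting standard monomials gives mu = 8. Corank 1: A-series; mu = 8 gives A_8.

Type A_8, Milnor number mu = 8.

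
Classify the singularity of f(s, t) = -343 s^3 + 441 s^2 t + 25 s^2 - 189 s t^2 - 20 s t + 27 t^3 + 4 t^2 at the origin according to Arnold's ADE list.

A_2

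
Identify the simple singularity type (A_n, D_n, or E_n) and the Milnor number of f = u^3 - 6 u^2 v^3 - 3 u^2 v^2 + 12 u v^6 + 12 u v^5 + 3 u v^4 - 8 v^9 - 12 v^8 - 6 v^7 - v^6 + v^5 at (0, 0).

Type E_{8}, Milnor number mu = 8.

The Hessian of f at 0 has rank 0. Corank 2; j^3 = u^3 is a perfect cube, so E-series; the 5-jet and mu = 8 give E_8.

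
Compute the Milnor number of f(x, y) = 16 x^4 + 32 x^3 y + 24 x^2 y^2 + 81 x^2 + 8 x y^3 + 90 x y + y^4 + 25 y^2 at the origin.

The Hessian of f at 0 has rank 1. Corank 1: A-series; mu = 3 gives A_3.

3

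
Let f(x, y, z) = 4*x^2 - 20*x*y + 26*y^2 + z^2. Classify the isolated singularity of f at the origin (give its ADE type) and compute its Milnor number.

The Hessian of f at 0 has rank 3. Corank 0: nondegenerate Morse point, so A_1.

Type A_{1}, Milnor number mu = 1.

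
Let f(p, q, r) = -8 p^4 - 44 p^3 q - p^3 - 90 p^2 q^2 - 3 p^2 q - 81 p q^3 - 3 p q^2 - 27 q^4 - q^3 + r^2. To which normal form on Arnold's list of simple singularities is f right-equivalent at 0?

E_{7}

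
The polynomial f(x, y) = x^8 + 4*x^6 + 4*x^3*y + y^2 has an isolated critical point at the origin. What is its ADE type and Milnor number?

The Hessian of f at 0 is [[0, 0], [0, 2]] with rank 1, so corank 1. A Groebner basis of the Jacobian ideal J(f) in C{x,y} is {x^3 + y/2, x*y^2, y^3}; counting standard monomials gives mu = 7. Corank 1: A-series; mu = 7 gives A_7.

Type A_{7}, Milnor number mu = 7.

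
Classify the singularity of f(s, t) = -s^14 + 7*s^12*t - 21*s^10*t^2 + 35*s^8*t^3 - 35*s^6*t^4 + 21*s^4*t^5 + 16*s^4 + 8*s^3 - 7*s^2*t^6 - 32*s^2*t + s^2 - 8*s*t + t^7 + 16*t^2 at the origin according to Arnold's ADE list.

A_{6}

The Hessian of f at 0 has rank 1. Corank 1: A-series; mu = 6 gives A_6.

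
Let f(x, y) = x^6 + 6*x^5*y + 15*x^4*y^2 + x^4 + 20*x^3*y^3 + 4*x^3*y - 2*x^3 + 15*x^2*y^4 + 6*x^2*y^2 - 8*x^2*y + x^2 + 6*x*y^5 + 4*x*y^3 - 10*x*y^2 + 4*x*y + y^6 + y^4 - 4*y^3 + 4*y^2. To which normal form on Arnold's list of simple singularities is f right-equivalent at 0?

A_5

The Hessian of f at 0 has rank 1. Corank 1: A-series; mu = 5 gives A_5.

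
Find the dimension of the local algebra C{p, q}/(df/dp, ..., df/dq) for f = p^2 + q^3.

The Hessian of f at 0 has rank 1. Corank 1: A-series; mu = 2 gives A_2.

2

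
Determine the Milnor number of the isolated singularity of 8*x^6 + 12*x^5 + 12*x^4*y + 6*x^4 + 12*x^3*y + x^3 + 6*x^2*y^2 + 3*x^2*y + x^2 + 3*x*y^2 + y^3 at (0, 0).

2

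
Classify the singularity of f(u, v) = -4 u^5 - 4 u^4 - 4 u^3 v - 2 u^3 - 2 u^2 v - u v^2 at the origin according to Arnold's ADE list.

D4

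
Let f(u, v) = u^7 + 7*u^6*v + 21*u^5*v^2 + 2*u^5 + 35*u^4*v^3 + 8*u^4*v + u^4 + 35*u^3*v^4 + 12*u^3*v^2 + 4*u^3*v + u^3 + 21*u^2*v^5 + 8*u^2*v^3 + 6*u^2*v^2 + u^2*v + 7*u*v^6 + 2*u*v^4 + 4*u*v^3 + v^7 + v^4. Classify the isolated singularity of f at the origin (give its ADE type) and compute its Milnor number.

The Hessian of f at 0 is [[0, 0], [0, 0]] with rank 0, so corank 2. A Groebner basis of the Jacobian ideal J(f) in C{u,v} is {u*v^2, -u*v/4 + v^3, u^2 + u*v}; counting standard monomials gives mu = 5. Corank 2; j^3 = u^2*(u + v) has shape L^2 M (L != M), so D-series; mu = 5 gives D_5.

Type D_{5}, Milnor number mu = 5.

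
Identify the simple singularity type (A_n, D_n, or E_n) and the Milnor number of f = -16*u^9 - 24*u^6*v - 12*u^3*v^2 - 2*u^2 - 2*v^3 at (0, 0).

The Hessian of f at 0 has rank 1. Corank 1: A-series; mu = 2 gives A_2.

Type A_{2}, Milnor number mu = 2.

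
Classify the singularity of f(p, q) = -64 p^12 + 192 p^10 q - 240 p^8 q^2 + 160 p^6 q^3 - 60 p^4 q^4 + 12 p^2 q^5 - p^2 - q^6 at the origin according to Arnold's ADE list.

The Hessian of f at 0 is [[-2, 0], [0, 0]] with rank 1, so corank 1. A Groebner basis of the Jacobian ideal J(f) in C{p,q} is {q^5, p}; counting standard monomials gives mu = 5. Corank 1: A-series; mu = 5 gives A_5.

A5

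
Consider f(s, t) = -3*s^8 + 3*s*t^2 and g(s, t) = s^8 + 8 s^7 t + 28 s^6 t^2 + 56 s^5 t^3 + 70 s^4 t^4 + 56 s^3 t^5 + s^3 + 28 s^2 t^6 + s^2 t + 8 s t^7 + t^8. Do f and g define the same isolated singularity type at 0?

Yes.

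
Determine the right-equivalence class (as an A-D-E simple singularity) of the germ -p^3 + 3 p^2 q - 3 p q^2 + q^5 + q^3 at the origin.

E_8

The Hessian of f at 0 has rank 0. Corank 2; j^3 = -(p - q)^3 is a perfect cube, so E-series; the 5-jet and mu = 8 give E_8.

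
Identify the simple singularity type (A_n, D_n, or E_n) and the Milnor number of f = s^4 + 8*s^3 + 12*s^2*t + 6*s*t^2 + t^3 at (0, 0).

Type E_6, Milnor number mu = 6.

The Hessian of f at 0 has rank 0. Corank 2; j^3 = (2*s + t)^3 is a perfect cube, so E-series; the 4-jet and mu = 6 give E_6.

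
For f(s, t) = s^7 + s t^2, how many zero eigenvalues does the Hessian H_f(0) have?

2

The Hessian at 0 is [[0, 0], [0, 0]] of rank 0; hence corank 2.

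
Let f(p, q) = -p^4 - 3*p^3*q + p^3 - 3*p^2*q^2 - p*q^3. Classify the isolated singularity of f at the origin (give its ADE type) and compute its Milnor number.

Type E_{7}, Milnor number mu = 7.

The Hessian of f at 0 is [[0, 0], [0, 0]] with rank 0, so corank 2. A Groebner basis of the Jacobian ideal J(f) in C{p,q} is {3*p^2 + q^4 - q^3, p^3, p^2*q + p^2 - q^3/3, -2*p^2 + p*q^2 + 2*q^3/3}; counting standard monomials gives mu = 7. Corank 2; j^3 = p^3 is a perfect cube, so E-series; the 4-jet and mu = 7 give E_7.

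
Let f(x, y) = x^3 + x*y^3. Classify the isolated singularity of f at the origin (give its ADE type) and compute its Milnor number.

Type E7, Milnor number mu = 7.

The Hessian of f at 0 has rank 0. Corank 2; j^3 = x^3 is a perfect cube, so E-series; the 4-jet and mu = 7 give E_7.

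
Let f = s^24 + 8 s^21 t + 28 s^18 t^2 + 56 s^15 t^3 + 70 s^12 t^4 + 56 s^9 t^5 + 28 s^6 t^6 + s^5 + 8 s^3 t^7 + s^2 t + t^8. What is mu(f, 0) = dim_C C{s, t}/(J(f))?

9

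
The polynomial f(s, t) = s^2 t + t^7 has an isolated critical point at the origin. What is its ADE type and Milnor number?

The Hessian of f at 0 has rank 0. Corank 2; j^3 = s^2*t has shape L^2 M (L != M), so D-series; mu = 8 gives D_8.

Type D8, Milnor number mu = 8.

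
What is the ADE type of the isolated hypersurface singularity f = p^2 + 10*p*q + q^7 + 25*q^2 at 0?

A_{6}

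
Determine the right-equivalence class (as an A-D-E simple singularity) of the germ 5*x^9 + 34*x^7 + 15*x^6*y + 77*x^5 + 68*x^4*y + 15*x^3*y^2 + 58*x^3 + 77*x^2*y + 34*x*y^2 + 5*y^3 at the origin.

D4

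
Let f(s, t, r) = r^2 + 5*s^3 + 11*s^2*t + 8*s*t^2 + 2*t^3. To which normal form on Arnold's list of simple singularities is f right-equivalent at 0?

The Hessian of f at 0 has rank 1. Corank 2; j^3 = (s + t)*(5*s^2 + 6*s*t + 2*t^2) splits into three distinct lines over C (the quadratic factor has nonzero discriminant), so D_4.

D_{4}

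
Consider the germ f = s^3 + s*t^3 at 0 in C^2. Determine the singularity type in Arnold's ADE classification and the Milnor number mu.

Type E_7, Milnor number mu = 7.

The Hessian of f at 0 has rank 0. Corank 2; j^3 = s^3 is a perfect cube, so E-series; the 4-jet and mu = 7 give E_7.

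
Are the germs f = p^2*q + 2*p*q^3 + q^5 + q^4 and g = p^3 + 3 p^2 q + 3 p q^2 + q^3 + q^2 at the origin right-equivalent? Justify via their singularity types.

No.

The Hessian of f at 0 is [[0, 0], [0, 0]] with rank 0, so corank 2. A Groebner basis of the Jacobian ideal J(f) in C{p,q} is {p*q^2, p*q + q^3, p^2 - 4*p*q}; counting standard monomials gives mu = 5. Corank 2; j^3 = p^2*q has shape L^2 M (L != M), so D-series; mu = 5 gives D_5. The Hessian of g at 0 is [[0, 0], [0, 2]] with rank 1, so corank 1. A Groebner basis of the Jacobian ideal J(g) in C{p,q} is {p^2, q}; counting standard monomials gives mu = 2. Corank 1: A-series; mu = 2 gives A_2. f is D_5 but g is A_2, hence not right-equivalent.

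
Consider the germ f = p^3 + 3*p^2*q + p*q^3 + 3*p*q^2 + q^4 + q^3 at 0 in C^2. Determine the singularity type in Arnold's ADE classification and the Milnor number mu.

The Hessian of f at 0 is [[0, 0], [0, 0]] with rank 0, so corank 2. A Groebner basis of the Jacobian ideal J(f) in C{p,q} is {p^3 + 3*p^2*q + 6*p^2 + 12*p*q + 6*q^2, -3*p^2 + p*q^2 - 6*p*q - 3*q^2, 3*p^2 + 6*p*q + q^3 + 3*q^2}; counting standard monomials gives mu = 7. Corank 2; j^3 = (p + q)^3 is a perfect cube, so E-series; the 4-jet and mu = 7 give E_7.

Type E_{7}, Milnor number mu = 7.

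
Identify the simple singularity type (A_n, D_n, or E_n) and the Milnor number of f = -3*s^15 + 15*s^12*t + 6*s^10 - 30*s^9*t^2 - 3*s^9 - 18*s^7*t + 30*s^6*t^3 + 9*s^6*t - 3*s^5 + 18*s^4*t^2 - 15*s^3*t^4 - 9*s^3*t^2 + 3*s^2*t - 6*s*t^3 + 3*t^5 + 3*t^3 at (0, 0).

Type D4, Milnor number mu = 4.

The Hessian of f at 0 has rank 0. Corank 2; j^3 = 3*t*(s^2 + t^2) splits into three distinct lines over C (the quadratic factor has nonzero discriminant), so D_4.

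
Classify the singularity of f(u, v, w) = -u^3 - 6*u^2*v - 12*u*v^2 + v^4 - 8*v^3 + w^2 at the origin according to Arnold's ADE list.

E6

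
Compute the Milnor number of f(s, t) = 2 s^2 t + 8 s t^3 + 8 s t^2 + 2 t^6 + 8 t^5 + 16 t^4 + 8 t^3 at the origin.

7

The Hessian of f at 0 is [[0, 0], [0, 0]] with rank 0, so corank 2. A Groebner basis of the Jacobian ideal J(f) in C{s,t} is {s^3 - 4*s^2 - 20*s*t^2 + 16*t^2, s^2*t + 2*s^2/3 + 16*s*t^2/3 - 2*s*t/3 - 4*t^2, s*t/2 + t^3 + t^2}; counting standard monomials gives mu = 7. Corank 2; j^3 = 2*t*(s + 2*t)^2 has shape L^2 M (L != M), so D-series; mu = 7 gives D_7.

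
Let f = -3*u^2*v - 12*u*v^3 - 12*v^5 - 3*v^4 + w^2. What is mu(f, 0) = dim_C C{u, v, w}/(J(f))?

The Hessian of f at 0 is [[0, 0, 0], [0, 0, 0], [0, 0, 2]] with rank 1, so corank 2. A Groebner basis of the Jacobian ideal J(f) in C{u,v,w} is {u*v^2, u*v/2 + v^3, u^2 - 2*u*v, w}; counting standard monomials gives mu = 5. Corank 2; j^3 = -3*u^2*v has shape L^2 M (L != M), so D-series; mu = 5 gives D_5.

5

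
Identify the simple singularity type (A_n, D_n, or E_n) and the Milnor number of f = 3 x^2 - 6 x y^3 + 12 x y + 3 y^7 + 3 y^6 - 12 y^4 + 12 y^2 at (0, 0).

Type A6, Milnor number mu = 6.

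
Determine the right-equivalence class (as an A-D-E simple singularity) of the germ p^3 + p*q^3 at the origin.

E_{7}

The Hessian of f at 0 is [[0, 0], [0, 0]] with rank 0, so corank 2. A Groebner basis of the Jacobian ideal J(f) in C{p,q} is {p^3, p*q^2, 3*p^2 + q^3}; counting standard monomials gives mu = 7. Corank 2; j^3 = p^3 is a perfect cube, so E-series; the 4-jet and mu = 7 give E_7.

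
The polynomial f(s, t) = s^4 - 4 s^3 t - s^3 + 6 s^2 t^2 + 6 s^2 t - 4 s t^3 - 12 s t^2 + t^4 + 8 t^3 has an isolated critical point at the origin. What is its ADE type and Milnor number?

Type E_6, Milnor number mu = 6.

The Hessian of f at 0 is [[0, 0], [0, 0]] with rank 0, so corank 2. A Groebner basis of the Jacobian ideal J(f) in C{s,t} is {t^4, s*t^2 - 5*t^3/3, s^2 - 4*s*t + 4*t^2}; counting standard monomials gives mu = 6. Corank 2; j^3 = -(s - 2*t)^3 is a perfect cube, so E-series; the 4-jet and mu = 6 give E_6.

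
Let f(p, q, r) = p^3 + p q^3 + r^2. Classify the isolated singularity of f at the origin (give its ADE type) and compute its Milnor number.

Type E_{7}, Milnor number mu = 7.

The Hessian of f at 0 is [[0, 0, 0], [0, 0, 0], [0, 0, 2]] with rank 1, so corank 2. A Groebner basis of the Jacobian ideal J(f) in C{p,q,r} is {p^3, p*q^2, 3*p^2 + q^3, r}; counting standard monomials gives mu = 7. Corank 2; j^3 = p^3 is a perfect cube, so E-series; the 4-jet and mu = 7 give E_7.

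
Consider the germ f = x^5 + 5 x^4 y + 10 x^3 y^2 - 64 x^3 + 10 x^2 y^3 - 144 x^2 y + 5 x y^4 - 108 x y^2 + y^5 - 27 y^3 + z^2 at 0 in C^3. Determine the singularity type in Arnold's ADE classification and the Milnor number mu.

Type E_{8}, Milnor number mu = 8.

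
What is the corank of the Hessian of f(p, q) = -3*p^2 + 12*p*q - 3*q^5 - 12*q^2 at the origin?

1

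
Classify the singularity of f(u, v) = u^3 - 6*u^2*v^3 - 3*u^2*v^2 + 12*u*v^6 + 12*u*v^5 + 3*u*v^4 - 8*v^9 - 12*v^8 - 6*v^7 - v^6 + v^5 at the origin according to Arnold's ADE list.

The Hessian of f at 0 has rank 0. Corank 2; j^3 = u^3 is a perfect cube, so E-series; the 5-jet and mu = 8 give E_8.

E8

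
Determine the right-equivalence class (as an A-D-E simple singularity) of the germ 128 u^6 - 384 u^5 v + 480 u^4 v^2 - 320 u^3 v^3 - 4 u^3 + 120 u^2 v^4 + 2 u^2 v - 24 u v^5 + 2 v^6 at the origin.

D_{7}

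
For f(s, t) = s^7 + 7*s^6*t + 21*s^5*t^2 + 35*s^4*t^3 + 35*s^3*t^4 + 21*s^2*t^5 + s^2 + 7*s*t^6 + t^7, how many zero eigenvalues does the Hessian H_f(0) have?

Hessian at 0 has rank 1.

1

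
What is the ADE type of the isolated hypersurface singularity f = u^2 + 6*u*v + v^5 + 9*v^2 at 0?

The Hessian of f at 0 is [[2, 6], [6, 18]] with rank 1, so corank 1. A Groebner basis of the Jacobian ideal J(f) in C{u,v} is {v^4, u + 3*v}; counting standard monomials gives mu = 4. Corank 1: A-series; mu = 4 gives A_4.

A_{4}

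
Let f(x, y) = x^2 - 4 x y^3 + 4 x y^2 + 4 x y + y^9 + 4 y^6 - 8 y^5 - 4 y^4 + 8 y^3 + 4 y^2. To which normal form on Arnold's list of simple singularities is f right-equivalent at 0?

The Hessian of f at 0 has rank 1. Corank 1: A-series; mu = 8 gives A_8.

A_{8}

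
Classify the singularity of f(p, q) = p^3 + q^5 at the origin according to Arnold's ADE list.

E8

The Hessian of f at 0 has rank 0. Corank 2; j^3 = p^3 is a perfect cube, so E-series; the 5-jet and mu = 8 give E_8.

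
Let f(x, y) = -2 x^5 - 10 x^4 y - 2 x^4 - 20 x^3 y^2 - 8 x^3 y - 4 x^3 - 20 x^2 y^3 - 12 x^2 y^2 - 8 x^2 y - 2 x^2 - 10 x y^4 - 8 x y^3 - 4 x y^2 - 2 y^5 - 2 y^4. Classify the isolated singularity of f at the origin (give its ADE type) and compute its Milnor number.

Type A4, Milnor number mu = 4.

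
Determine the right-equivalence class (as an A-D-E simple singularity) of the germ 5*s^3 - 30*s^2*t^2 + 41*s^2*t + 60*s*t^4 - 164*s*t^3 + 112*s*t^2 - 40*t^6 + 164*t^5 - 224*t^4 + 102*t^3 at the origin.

The Hessian of f at 0 has rank 0. Corank 2; j^3 = (s + 3*t)*(5*s^2 + 26*s*t + 34*t^2) splits into three distinct lines over C (the quadratic factor has nonzero discriminant), so D_4.

D_4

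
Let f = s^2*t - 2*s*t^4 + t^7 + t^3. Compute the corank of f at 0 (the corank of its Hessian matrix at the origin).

2

The Hessian at 0 is [[0, 0], [0, 0]] of rank 0; hence corank 2.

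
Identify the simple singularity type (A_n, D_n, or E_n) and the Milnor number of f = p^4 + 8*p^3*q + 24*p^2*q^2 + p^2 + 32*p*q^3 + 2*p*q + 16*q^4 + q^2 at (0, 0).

The Hessian of f at 0 has rank 1. Corank 1: A-series; mu = 3 gives A_3.

Type A_{3}, Milnor number mu = 3.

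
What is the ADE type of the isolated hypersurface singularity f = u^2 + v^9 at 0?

A8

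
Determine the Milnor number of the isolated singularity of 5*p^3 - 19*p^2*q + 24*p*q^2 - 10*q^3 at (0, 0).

4

The Hessian of f at 0 has rank 0. Corank 2; j^3 = (p - q)*(5*p^2 - 14*p*q + 10*q^2) splits into three distinct lines over C (the quadratic factor has nonzero discriminant), so D_4.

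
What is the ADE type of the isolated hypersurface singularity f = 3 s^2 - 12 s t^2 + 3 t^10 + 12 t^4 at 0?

A9

The Hessian of f at 0 has rank 1. Corank 1: A-series; mu = 9 gives A_9.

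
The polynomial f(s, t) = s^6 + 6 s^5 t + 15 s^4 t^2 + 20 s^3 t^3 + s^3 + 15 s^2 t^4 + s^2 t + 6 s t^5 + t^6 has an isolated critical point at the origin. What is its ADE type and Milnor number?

Type D7, Milnor number mu = 7.

The Hessian of f at 0 has rank 0. Corank 2; j^3 = s^2*(s + t) has shape L^2 M (L != M), so D-series; mu = 7 gives D_7.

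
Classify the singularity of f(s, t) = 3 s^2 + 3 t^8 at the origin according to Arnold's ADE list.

A7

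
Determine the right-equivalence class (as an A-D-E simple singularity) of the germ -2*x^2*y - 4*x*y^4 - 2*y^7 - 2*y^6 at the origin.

D7

The Hessian of f at 0 is [[0, 0], [0, 0]] with rank 0, so corank 2. A Groebner basis of the Jacobian ideal J(f) in C{x,y} is {x*y + y^4, x^3, x^2*y, -x^2/6 + x*y^2}; counting standard monomials gives mu = 7. Corank 2; j^3 = -2*x^2*y has shape L^2 M (L != M), so D-series; mu = 7 gives D_7.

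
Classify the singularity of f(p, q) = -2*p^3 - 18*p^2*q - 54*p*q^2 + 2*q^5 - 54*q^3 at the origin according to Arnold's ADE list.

E_{8}

The Hessian of f at 0 has rank 0. Corank 2; j^3 = -2*(p + 3*q)^3 is a perfect cube, so E-series; the 5-jet and mu = 8 give E_8.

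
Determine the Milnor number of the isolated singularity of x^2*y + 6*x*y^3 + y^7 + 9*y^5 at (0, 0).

The Hessian of f at 0 is [[0, 0], [0, 0]] with rank 0, so corank 2. A Groebner basis of the Jacobian ideal J(f) in C{x,y} is {x^2*y^2 + 9*x^2/7 + 27*x*y^2/7, x^3 - 27*x^2/7 - 81*x*y^2/7, x*y/3 + y^3}; counting standard monomials gives mu = 8. Corank 2; j^3 = x^2*y has shape L^2 M (L != M), so D-series; mu = 8 gives D_8.

8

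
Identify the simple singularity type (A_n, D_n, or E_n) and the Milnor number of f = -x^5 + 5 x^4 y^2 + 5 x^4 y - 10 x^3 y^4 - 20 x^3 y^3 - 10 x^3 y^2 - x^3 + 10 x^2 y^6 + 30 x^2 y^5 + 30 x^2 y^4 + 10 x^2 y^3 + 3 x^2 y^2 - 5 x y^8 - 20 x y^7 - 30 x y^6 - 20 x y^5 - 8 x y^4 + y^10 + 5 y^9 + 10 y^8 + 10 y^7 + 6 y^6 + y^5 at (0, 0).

The Hessian of f at 0 has rank 0. Corank 2; j^3 = -x^3 is a perfect cube, so E-series; the 5-jet and mu = 8 give E_8.

Type E8, Milnor number mu = 8.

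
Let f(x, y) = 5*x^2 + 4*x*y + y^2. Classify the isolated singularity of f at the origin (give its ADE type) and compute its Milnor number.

The Hessian of f at 0 has rank 2. Corank 0: nondegenerate Morse point, so A_1.

Type A1, Milnor number mu = 1.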